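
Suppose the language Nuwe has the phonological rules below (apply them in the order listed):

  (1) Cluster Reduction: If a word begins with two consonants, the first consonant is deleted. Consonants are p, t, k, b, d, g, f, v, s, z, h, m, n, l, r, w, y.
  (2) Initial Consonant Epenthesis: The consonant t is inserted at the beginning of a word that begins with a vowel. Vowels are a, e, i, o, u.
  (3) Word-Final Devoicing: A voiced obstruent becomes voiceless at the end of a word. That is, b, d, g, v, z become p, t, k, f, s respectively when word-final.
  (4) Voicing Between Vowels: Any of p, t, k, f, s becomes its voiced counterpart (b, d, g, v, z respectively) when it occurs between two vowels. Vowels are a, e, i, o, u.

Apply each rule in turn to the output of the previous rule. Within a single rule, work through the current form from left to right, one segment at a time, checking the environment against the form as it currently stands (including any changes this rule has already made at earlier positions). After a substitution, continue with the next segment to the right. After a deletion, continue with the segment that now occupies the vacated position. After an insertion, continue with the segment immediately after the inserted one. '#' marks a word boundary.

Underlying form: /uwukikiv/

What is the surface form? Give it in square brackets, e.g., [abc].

(1) Cluster Reduction: no change — [uwukikiv]
(2) Initial Consonant Epenthesis: [uwukikiv] → [tuwukikiv]
(3) Word-Final Devoicing: [tuwukikiv] → [tuwukikif]
(4) Voicing Between Vowels: [tuwukikif] → [tuwugigif]

[tuwugigif]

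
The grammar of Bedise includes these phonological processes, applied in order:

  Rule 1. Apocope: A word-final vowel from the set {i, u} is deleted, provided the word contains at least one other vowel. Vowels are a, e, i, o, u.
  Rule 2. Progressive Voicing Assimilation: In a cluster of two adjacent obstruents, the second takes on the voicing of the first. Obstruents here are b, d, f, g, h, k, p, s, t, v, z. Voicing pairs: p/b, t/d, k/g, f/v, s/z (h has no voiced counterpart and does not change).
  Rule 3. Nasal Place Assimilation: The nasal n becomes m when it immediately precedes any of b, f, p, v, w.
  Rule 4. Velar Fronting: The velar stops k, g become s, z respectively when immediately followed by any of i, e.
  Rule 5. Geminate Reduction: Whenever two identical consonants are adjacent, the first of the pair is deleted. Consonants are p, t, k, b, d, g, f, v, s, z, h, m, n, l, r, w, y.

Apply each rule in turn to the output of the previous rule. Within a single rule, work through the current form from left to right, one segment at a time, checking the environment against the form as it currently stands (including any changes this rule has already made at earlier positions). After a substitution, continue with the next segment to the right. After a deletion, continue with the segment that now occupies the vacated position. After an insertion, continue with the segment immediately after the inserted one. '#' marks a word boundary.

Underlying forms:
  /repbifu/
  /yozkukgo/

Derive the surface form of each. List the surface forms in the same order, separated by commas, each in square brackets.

/repbifu/:
  Rule 1 Apocope: [repbifu] → [repbif]
  Rule 2 Progressive Voicing Assimilation: [repbif] → [reppif]
  Rule 3 Nasal Place Assimilation: no change — [reppif]
  Rule 4 Velar Fronting: no change — [reppif]
  Rule 5 Geminate Reduction: [reppif] → [repif]
/yozkukgo/:
  Rule 1 Apocope: no change — [yozkukgo]
  Rule 2 Progressive Voicing Assimilation: [yozkukgo] → [yozgukko]
  Rule 3 Nasal Place Assimilation: no change — [yozgukko]
  Rule 4 Velar Fronting: no change — [yozgukko]
  Rule 5 Geminate Reduction: [yozgukko] → [yozguko]

[repif], [yozguko]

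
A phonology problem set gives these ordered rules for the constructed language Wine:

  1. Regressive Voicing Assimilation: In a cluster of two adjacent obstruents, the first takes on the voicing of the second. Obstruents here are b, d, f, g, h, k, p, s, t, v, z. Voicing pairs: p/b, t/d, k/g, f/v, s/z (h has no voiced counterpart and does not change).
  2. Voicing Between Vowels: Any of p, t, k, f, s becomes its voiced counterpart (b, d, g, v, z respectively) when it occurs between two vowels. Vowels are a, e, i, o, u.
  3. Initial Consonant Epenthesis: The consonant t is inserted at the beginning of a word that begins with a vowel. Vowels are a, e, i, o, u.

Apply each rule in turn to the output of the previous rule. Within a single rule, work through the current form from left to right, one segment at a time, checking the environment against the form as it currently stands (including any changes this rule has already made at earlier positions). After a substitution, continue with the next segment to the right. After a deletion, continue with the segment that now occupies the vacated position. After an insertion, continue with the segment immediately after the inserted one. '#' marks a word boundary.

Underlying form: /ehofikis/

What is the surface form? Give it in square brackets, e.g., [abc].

1 Regressive Voicing Assimilation: no change — [ehofikis]
2 Voicing Between Vowels: [ehofikis] → [ehovigis]
3 Initial Consonant Epenthesis: [ehovigis] → [tehovigis]

[tehovigis]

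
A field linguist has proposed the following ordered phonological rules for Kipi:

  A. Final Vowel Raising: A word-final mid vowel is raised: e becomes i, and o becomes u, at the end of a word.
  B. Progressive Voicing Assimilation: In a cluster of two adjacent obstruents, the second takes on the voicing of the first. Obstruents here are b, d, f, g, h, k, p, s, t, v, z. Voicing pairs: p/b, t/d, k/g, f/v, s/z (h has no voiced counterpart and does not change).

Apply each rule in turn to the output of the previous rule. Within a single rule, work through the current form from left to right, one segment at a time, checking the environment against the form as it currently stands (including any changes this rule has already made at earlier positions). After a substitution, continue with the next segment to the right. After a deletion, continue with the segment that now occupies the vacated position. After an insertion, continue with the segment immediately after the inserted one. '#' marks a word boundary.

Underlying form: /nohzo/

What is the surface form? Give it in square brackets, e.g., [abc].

A Final Vowel Raising: [nohzo] → [nohzu]
B Progressive Voicing Assimilation: [nohzu] → [nohsu]

[nohsu]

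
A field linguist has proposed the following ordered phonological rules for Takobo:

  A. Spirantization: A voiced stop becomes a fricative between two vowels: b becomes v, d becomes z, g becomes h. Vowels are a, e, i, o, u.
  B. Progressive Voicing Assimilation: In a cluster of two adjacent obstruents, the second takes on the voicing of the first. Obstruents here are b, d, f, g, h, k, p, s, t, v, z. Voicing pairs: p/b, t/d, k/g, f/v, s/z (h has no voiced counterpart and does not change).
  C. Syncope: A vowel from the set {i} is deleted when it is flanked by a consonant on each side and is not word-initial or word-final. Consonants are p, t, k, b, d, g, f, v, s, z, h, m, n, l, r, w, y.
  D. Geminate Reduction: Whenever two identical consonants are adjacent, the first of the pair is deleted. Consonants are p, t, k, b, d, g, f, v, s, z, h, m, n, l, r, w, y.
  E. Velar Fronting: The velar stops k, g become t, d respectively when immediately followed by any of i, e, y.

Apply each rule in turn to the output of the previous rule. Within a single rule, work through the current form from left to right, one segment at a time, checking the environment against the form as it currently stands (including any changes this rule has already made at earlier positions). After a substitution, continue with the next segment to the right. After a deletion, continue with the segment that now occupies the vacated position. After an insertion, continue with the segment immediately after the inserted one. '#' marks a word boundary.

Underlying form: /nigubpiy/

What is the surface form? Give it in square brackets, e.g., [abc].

[nhuby]

A Spirantization: [nigubpiy] → [nihubpiy]
B Progressive Voicing Assimilation: [nihubpiy] → [nihubbiy]
C Syncope: [nihubbiy] → [nhubby]
D Geminate Reduction: [nhubby] → [nhuby]
E Velar Fronting: no change — [nhuby]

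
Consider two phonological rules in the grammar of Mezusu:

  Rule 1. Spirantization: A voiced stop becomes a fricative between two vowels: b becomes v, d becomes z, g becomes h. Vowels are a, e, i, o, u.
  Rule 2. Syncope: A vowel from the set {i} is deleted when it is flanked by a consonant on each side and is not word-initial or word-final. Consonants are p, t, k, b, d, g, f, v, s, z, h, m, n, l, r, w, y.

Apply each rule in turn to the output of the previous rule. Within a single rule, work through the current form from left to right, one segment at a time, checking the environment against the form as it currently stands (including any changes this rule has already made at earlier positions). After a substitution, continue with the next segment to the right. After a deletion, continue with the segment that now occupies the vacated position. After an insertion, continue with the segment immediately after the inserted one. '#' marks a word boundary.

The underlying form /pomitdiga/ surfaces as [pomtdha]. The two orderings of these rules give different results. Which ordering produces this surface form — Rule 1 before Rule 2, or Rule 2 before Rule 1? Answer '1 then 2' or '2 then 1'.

Order 1 then 2:
  1 Spirantization: [pomitdiga] → [pomitdiha]
  2 Syncope: [pomitdiha] → [pomtdha]
  result: [pomtdha]
Order 2 then 1:
  2 Syncope: [pomitdiga] → [pomtdga]
  1 Spirantization: no change — [pomtdga]
  result: [pomtdga]

1 then 2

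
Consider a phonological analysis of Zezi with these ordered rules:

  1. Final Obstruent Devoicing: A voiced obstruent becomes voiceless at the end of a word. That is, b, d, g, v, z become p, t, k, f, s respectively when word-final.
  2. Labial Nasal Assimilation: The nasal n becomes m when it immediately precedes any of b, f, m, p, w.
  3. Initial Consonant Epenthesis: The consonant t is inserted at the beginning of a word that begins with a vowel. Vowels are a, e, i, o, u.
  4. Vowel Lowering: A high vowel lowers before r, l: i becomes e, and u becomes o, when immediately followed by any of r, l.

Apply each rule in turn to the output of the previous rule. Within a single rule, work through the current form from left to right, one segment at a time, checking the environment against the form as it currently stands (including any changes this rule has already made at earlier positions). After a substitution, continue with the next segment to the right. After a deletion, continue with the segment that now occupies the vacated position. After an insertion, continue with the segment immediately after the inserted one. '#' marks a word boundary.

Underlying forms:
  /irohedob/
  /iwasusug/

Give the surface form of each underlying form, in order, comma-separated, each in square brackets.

[terohedop], [tiwasusuk]

/irohedob/:
  1 Final Obstruent Devoicing: [irohedob] → [irohedop]
  2 Labial Nasal Assimilation: no change — [irohedop]
  3 Initial Consonant Epenthesis: [irohedop] → [tirohedop]
  4 Vowel Lowering: [tirohedop] → [terohedop]
/iwasusug/:
  1 Final Obstruent Devoicing: [iwasusug] → [iwasusuk]
  2 Labial Nasal Assimilation: no change — [iwasusuk]
  3 Initial Consonant Epenthesis: [iwasusuk] → [tiwasusuk]
  4 Vowel Lowering: no change — [tiwasusuk]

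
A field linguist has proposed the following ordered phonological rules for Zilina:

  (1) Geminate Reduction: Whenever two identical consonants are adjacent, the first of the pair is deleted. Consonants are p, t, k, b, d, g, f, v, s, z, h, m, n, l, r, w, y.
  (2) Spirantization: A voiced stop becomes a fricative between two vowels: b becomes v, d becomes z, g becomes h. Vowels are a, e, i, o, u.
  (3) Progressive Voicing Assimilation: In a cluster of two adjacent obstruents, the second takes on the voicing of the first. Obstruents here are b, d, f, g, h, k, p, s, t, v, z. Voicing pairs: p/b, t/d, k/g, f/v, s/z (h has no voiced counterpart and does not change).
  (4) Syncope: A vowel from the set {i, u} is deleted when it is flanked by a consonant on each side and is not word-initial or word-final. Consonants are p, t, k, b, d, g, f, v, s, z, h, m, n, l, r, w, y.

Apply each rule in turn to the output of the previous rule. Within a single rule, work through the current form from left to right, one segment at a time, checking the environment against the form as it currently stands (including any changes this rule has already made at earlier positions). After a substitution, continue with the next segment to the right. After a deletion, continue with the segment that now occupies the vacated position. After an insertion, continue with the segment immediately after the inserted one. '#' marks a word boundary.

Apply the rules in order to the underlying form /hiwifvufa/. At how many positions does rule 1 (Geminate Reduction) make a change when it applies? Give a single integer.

0

(1) Geminate Reduction: no change — [hiwifvufa]
(2) Spirantization: no change — [hiwifvufa]
(3) Progressive Voicing Assimilation: [hiwifvufa] → [hiwiffufa]
(4) Syncope: [hiwiffufa] → [hwfffa]
Rule 1 changed 0 position(s).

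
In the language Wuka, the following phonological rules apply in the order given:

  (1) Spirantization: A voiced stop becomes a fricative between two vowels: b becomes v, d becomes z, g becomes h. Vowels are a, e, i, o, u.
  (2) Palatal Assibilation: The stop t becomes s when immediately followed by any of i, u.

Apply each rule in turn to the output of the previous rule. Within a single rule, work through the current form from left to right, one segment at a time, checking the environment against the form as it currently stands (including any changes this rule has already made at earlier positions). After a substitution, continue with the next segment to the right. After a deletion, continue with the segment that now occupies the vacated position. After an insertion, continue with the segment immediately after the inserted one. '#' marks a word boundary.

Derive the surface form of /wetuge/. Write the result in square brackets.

[wesuhe]

(1) Spirantization: [wetuge] → [wetuhe]
(2) Palatal Assibilation: [wetuhe] → [wesuhe]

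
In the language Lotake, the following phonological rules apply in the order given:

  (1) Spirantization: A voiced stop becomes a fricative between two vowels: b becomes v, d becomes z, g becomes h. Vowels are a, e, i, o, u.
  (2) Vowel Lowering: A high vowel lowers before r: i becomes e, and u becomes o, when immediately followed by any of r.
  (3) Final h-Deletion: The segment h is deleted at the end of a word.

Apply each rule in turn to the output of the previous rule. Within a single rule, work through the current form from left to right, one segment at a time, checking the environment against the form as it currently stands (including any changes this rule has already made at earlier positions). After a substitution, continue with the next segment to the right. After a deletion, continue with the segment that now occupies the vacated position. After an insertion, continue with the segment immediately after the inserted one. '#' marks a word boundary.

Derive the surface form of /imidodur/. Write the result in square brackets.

(1) Spirantization: [imidodur] → [imizozur]
(2) Vowel Lowering: [imizozur] → [imizozor]
(3) Final h-Deletion: no change — [imizozor]

[imizozor]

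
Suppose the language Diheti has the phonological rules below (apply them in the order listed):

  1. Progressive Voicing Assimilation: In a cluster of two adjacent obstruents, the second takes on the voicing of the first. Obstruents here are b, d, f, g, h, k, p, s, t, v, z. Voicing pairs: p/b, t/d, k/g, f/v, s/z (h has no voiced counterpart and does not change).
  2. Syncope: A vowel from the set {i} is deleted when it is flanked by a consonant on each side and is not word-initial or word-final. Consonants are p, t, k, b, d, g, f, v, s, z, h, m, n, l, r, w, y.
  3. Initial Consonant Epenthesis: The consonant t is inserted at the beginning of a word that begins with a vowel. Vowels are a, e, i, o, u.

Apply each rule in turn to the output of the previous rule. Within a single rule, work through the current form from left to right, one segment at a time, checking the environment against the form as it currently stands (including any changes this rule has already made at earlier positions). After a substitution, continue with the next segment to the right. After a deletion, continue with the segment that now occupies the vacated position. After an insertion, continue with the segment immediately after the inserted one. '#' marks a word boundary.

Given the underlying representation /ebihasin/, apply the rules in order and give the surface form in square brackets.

[tebhasn]

1 Progressive Voicing Assimilation: no change — [ebihasin]
2 Syncope: [ebihasin] → [ebhasn]
3 Initial Consonant Epenthesis: [ebhasn] → [tebhasn]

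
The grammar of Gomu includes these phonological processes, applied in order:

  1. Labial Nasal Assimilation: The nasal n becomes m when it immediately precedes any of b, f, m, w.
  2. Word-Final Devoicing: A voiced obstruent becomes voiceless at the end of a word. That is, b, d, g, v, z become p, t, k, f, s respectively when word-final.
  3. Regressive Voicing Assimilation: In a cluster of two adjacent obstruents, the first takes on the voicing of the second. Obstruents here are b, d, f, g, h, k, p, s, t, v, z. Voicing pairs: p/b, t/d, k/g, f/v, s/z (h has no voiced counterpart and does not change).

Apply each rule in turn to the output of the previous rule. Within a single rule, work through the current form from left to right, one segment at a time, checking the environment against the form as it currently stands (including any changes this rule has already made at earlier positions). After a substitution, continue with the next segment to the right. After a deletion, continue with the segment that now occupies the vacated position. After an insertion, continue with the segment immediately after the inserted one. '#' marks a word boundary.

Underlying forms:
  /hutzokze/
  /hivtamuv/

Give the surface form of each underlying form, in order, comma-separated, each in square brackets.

[hudzogze], [hiftamuf]

/hutzokze/:
  1 Labial Nasal Assimilation: no change — [hutzokze]
  2 Word-Final Devoicing: no change — [hutzokze]
  3 Regressive Voicing Assimilation: [hutzokze] → [hudzogze]
/hivtamuv/:
  1 Labial Nasal Assimilation: no change — [hivtamuv]
  2 Word-Final Devoicing: [hivtamuv] → [hivtamuf]
  3 Regressive Voicing Assimilation: [hivtamuf] → [hiftamuf]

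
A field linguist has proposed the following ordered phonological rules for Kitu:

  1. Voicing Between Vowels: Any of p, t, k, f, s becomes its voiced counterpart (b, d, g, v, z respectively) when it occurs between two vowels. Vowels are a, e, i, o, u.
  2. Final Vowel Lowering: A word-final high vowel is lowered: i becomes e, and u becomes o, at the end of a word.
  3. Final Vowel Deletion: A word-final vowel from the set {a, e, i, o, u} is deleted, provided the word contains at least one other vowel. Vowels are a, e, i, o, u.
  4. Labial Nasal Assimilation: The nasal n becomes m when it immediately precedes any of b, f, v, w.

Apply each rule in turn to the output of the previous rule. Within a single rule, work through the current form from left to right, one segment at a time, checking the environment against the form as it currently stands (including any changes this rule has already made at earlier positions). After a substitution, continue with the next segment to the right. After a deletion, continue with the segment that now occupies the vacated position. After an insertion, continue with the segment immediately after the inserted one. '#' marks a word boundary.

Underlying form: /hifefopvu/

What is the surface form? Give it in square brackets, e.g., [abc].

1 Voicing Between Vowels: [hifefopvu] → [hivevopvu]
2 Final Vowel Lowering: [hivevopvu] → [hivevopvo]
3 Final Vowel Deletion: [hivevopvo] → [hivevopv]
4 Labial Nasal Assimilation: no change — [hivevopv]

[hivevopv]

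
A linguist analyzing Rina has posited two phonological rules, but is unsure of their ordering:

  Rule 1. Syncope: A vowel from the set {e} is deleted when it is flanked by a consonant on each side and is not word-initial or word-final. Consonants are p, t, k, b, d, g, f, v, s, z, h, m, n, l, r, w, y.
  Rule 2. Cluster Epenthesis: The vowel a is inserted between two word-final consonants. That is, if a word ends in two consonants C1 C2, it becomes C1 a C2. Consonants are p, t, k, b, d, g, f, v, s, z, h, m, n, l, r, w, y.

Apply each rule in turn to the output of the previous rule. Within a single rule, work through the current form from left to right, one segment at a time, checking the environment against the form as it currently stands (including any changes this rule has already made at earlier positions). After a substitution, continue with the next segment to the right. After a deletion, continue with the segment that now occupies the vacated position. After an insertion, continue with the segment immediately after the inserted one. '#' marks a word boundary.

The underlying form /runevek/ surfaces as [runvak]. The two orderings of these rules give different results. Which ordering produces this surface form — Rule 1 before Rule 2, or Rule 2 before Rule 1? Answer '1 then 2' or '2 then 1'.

Order 1 then 2:
  1 Syncope: [runevek] → [runvk]
  2 Cluster Epenthesis: [runvk] → [runvak]
  result: [runvak]
Order 2 then 1:
  2 Cluster Epenthesis: no change — [runevek]
  1 Syncope: [runevek] → [runvk]
  result: [runvk]

1 then 2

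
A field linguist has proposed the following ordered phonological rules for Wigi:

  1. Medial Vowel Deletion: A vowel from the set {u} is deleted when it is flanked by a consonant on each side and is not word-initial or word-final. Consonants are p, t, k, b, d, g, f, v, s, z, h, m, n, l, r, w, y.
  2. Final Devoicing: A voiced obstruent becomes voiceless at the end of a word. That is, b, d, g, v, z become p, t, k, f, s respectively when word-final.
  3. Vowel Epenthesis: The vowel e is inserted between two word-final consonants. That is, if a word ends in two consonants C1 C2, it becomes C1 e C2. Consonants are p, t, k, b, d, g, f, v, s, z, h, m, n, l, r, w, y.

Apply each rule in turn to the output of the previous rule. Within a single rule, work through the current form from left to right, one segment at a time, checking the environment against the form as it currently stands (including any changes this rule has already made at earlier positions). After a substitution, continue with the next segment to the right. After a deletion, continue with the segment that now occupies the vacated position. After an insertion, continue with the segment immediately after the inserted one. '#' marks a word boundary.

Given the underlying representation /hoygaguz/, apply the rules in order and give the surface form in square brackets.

1 Medial Vowel Deletion: [hoygaguz] → [hoygagz]
2 Final Devoicing: [hoygagz] → [hoygags]
3 Vowel Epenthesis: [hoygags] → [hoygages]

[hoygages]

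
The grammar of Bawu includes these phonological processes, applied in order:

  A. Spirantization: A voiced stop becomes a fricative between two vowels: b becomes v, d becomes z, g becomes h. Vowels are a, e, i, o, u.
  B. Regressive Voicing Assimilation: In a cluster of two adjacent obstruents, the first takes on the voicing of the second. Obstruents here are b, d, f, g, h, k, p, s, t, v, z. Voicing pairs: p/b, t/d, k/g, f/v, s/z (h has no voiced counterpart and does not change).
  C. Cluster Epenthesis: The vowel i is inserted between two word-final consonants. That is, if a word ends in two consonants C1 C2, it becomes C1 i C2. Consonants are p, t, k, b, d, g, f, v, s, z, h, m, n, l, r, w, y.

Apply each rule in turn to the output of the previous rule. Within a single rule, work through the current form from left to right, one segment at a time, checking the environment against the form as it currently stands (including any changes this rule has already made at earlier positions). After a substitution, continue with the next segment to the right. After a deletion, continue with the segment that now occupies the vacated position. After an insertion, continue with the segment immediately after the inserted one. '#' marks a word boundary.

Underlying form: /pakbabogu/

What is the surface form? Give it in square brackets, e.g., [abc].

A Spirantization: [pakbabogu] → [pakbavohu]
B Regressive Voicing Assimilation: [pakbavohu] → [pagbavohu]
C Cluster Epenthesis: no change — [pagbavohu]

[pagbavohu]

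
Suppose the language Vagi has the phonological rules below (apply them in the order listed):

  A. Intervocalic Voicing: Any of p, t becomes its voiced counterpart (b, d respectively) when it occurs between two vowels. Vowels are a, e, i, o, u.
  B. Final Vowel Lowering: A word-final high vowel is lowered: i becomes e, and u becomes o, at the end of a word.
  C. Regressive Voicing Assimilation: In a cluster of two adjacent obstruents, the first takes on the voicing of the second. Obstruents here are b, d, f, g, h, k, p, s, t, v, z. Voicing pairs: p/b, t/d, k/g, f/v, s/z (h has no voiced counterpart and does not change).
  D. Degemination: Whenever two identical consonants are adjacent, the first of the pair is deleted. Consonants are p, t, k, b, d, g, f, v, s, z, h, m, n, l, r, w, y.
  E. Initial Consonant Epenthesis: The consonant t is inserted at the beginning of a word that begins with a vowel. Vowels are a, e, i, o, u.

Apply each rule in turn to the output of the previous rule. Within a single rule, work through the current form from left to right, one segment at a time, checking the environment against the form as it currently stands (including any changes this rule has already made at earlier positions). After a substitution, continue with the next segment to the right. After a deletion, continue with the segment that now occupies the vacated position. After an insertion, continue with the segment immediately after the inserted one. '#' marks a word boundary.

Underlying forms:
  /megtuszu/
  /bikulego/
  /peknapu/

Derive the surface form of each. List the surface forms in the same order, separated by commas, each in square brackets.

[mektuzo], [bikulego], [peknabo]

/megtuszu/:
  A Intervocalic Voicing: no change — [megtuszu]
  B Final Vowel Lowering: [megtuszu] → [megtuszo]
  C Regressive Voicing Assimilation: [megtuszo] → [mektuzzo]
  D Degemination: [mektuzzo] → [mektuzo]
  E Initial Consonant Epenthesis: no change — [mektuzo]
/bikulego/:
  A Intervocalic Voicing: no change — [bikulego]
  B Final Vowel Lowering: no change — [bikulego]
  C Regressive Voicing Assimilation: no change — [bikulego]
  D Degemination: no change — [bikulego]
  E Initial Consonant Epenthesis: no change — [bikulego]
/peknapu/:
  A Intervocalic Voicing: [peknapu] → [peknabu]
  B Final Vowel Lowering: [peknabu] → [peknabo]
  C Regressive Voicing Assimilation: no change — [peknabo]
  D Degemination: no change — [peknabo]
  E Initial Consonant Epenthesis: no change — [peknabo]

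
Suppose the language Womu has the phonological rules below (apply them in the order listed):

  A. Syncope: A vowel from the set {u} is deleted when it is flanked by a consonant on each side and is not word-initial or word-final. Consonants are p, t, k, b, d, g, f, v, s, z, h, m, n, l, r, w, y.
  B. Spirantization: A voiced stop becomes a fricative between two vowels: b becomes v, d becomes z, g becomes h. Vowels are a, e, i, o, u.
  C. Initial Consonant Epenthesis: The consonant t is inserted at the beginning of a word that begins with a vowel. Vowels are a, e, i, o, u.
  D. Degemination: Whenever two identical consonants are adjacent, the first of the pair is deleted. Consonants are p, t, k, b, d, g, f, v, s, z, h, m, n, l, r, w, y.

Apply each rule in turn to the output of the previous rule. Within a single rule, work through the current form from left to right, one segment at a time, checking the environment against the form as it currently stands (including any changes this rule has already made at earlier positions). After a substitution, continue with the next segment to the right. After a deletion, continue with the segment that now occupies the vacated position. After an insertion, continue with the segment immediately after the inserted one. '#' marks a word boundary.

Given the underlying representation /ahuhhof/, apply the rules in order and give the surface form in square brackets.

[tahof]

A Syncope: [ahuhhof] → [ahhhof]
B Spirantization: no change — [ahhhof]
C Initial Consonant Epenthesis: [ahhhof] → [tahhhof]
D Degemination: [tahhhof] → [tahof]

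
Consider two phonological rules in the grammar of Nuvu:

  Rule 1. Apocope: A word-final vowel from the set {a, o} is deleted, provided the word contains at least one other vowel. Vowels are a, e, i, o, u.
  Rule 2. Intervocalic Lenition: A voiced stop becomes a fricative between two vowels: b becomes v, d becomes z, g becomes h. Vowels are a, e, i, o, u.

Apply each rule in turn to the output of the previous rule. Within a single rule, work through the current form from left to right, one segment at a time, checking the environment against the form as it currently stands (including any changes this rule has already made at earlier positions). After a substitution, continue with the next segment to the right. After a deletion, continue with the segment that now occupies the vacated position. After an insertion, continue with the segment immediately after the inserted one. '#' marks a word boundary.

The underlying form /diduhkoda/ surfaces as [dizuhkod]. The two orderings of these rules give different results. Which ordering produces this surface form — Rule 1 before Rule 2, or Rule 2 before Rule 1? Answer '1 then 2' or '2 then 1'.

Order 1 then 2:
  1 Apocope: [diduhkoda] → [diduhkod]
  2 Intervocalic Lenition: [diduhkod] → [dizuhkod]
  result: [dizuhkod]
Order 2 then 1:
  2 Intervocalic Lenition: [diduhkoda] → [dizuhkoza]
  1 Apocope: [dizuhkoza] → [dizuhkoz]
  result: [dizuhkoz]

1 then 2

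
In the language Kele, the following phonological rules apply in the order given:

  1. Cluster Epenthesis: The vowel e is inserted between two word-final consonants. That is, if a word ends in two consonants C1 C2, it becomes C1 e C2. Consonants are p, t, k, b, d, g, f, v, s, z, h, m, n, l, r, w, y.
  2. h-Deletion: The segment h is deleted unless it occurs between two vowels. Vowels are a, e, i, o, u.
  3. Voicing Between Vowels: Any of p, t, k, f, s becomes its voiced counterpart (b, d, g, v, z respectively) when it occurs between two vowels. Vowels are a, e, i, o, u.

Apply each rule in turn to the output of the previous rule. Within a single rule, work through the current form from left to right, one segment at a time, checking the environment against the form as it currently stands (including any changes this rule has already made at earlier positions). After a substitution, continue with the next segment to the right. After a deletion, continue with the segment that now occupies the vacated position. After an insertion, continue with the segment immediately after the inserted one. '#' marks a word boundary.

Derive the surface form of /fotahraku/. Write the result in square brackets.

[fodaragu]

1 Cluster Epenthesis: no change — [fotahraku]
2 h-Deletion: [fotahraku] → [fotaraku]
3 Voicing Between Vowels: [fotaraku] → [fodaragu]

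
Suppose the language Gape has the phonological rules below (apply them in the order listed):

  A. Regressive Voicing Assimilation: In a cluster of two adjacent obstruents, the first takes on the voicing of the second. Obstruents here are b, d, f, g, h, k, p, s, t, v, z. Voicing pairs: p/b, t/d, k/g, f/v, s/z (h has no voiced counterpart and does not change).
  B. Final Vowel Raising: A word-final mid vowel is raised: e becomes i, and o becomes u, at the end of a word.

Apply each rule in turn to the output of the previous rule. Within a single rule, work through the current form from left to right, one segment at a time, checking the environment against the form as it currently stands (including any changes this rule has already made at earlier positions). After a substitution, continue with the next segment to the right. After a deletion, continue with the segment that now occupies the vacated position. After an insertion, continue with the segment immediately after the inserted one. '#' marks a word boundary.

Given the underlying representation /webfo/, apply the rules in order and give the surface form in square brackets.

A Regressive Voicing Assimilation: [webfo] → [wepfo]
B Final Vowel Raising: [wepfo] → [wepfu]

[wepfu]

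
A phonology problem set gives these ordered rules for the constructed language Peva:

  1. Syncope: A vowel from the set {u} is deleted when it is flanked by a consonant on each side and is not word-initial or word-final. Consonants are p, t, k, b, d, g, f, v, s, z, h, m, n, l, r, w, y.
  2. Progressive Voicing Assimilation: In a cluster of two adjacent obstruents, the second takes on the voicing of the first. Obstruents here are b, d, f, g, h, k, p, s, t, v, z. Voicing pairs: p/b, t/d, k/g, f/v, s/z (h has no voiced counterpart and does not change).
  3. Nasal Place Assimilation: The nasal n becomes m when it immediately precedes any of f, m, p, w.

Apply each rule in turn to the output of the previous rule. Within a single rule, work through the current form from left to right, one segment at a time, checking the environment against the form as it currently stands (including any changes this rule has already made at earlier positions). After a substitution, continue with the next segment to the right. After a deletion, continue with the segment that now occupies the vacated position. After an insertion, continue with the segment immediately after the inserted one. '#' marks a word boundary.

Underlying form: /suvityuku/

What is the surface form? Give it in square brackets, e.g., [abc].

[sfityku]

1 Syncope: [suvityuku] → [svityku]
2 Progressive Voicing Assimilation: [svityku] → [sfityku]
3 Nasal Place Assimilation: no change — [sfityku]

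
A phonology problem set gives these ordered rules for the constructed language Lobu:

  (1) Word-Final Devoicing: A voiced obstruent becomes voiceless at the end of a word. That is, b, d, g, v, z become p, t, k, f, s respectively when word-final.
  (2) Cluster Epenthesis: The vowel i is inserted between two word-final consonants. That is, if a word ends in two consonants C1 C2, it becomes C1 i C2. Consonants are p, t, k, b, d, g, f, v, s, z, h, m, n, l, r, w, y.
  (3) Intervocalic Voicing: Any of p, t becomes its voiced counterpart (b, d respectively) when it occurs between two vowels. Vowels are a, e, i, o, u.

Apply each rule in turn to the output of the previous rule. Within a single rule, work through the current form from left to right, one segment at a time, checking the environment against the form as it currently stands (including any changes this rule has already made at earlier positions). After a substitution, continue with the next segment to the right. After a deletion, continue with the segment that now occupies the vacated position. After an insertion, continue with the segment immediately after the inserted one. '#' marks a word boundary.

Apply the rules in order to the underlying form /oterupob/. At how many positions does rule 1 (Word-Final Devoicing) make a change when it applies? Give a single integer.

1

(1) Word-Final Devoicing: [oterupob] → [oterupop]
(2) Cluster Epenthesis: no change — [oterupop]
(3) Intervocalic Voicing: [oterupop] → [oderubop]
Rule 1 changed 1 position(s).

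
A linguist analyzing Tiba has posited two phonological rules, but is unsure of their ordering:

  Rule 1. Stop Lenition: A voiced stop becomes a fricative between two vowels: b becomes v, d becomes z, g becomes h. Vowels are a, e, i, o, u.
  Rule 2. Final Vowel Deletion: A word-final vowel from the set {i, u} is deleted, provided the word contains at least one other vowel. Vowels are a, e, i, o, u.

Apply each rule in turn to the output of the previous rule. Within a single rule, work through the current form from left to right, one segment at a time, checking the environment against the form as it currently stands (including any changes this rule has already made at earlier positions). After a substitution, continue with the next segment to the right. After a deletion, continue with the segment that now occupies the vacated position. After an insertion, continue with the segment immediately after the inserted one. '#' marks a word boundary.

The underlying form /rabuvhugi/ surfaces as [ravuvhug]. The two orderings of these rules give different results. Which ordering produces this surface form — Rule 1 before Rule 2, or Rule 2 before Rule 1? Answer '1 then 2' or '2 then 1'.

Order 1 then 2:
  1 Stop Lenition: [rabuvhugi] → [ravuvhuhi]
  2 Final Vowel Deletion: [ravuvhuhi] → [ravuvhuh]
  result: [ravuvhuh]
Order 2 then 1:
  2 Final Vowel Deletion: [rabuvhugi] → [rabuvhug]
  1 Stop Lenition: [rabuvhug] → [ravuvhug]
  result: [ravuvhug]

2 then 1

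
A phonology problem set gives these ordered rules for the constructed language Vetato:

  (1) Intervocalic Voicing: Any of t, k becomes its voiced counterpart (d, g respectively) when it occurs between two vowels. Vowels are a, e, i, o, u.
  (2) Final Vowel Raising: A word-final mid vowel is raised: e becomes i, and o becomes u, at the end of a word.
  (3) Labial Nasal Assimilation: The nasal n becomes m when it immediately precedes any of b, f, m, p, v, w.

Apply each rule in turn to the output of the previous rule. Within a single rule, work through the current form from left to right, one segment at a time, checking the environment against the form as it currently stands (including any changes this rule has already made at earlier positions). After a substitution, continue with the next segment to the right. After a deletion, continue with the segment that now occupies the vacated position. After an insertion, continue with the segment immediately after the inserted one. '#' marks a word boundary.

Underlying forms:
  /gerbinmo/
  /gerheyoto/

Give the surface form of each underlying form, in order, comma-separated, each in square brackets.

[gerbimmu], [gerheyodu]

/gerbinmo/:
  (1) Intervocalic Voicing: no change — [gerbinmo]
  (2) Final Vowel Raising: [gerbinmo] → [gerbinmu]
  (3) Labial Nasal Assimilation: [gerbinmu] → [gerbimmu]
/gerheyoto/:
  (1) Intervocalic Voicing: [gerheyoto] → [gerheyodo]
  (2) Final Vowel Raising: [gerheyodo] → [gerheyodu]
  (3) Labial Nasal Assimilation: no change — [gerheyodu]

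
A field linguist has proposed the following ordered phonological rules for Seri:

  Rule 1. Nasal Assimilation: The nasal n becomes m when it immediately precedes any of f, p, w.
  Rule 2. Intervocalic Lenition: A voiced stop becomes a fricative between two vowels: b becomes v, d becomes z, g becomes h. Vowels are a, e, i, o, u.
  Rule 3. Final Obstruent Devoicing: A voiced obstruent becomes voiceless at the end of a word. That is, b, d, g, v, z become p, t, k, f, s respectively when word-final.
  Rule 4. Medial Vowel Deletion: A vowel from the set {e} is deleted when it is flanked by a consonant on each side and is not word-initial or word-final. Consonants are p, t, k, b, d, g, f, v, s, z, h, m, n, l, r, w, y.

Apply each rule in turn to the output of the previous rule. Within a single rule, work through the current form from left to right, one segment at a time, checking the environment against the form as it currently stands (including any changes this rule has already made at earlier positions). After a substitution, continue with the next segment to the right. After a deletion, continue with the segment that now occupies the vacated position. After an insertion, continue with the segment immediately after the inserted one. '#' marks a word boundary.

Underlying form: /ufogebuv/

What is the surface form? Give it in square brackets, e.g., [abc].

[ufohvuf]

Rule 1 Nasal Assimilation: no change — [ufogebuv]
Rule 2 Intervocalic Lenition: [ufogebuv] → [ufohevuv]
Rule 3 Final Obstruent Devoicing: [ufohevuv] → [ufohevuf]
Rule 4 Medial Vowel Deletion: [ufohevuf] → [ufohvuf]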